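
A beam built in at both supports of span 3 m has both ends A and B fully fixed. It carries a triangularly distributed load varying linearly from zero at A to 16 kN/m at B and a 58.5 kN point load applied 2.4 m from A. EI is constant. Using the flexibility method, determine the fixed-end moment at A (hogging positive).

M_A = 10.42 kN·m

Release both end moments; the primary structure is a simply-supported span AB with redundants M_A and M_B.
On the primary (simply-supported) span, the end slopes from the loading are:
  at A: triangular load, peak 16: 7w₀L³/(360EI) = 8.4/EI
  at B: triangular load, peak 16: w₀L³/(45EI) = 9.6/EI
  at A: point load 58.5 at a = 2.4: Pab(L + b)/(6LEI) = 16.85/EI
  at B: point load 58.5 at a = 2.4: Pab(L + a)/(6LEI) = 25.27/EI
  θ_A0 = 25.25/EI,  θ_B0 = 34.87/EI
Flexibility coefficients: a unit moment at one end gives L/(3EI) there and L/(6EI) at the far end, so f₁₁ = f₂₂ = 1/EI and f₁₂ = f₂₁ = 0.5/EI.
Compatibility — zero rotation at each built-in end:
  1 M_A + 0.5 M_B = 25.25
  0.5 M_A + 1 M_B = 34.87
Solving the pair gives M_A = 10.42 kN·m and M_B = 29.66 kN·m (hogging).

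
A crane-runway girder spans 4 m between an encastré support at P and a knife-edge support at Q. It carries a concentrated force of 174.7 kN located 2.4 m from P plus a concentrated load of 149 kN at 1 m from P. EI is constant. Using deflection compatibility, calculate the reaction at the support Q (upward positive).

R_Q = 88.28 kN

Choose R_Q as the redundant. The primary structure is the cantilever fixed at P.
Free-end deflection of the primary structure under the applied loading (downward +):
  point load 174.7 at a = 2.4: Pa²(3L − a)/(6EI) = 1610/EI
  point load 149 at a = 1: Pa²(3L − a)/(6EI) = 273.2/EI
  δ_0 = 1883/EI
Tip deflection under a unit load at Q: L³/(3EI) = 21.33/EI.
The prop prevents deflection at Q: R_Q = δ_0/δ_{QQ} = 1883/21.33 = 88.28 kN.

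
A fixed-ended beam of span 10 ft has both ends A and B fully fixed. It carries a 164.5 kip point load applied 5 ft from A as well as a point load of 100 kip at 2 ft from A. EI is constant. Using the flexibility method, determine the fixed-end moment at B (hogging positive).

M_B = 237.6 kip·ft

Release both end moments; the primary structure is a simply-supported span AB with redundants M_A and M_B.
On the primary (simply-supported) span, the end slopes from the loading are:
  at A: point load 164.5 at a = 5: Pab(L + b)/(6LEI) = 1028/EI
  at B: point load 164.5 at a = 5: Pab(L + a)/(6LEI) = 1028/EI
  at A: point load 100 at a = 2: Pab(L + b)/(6LEI) = 480/EI
  at B: point load 100 at a = 2: Pab(L + a)/(6LEI) = 320/EI
  θ_A0 = 1508/EI,  θ_B0 = 1348/EI
Flexibility coefficients: a unit moment at one end gives L/(3EI) there and L/(6EI) at the far end, so f₁₁ = f₂₂ = 3.333/EI and f₁₂ = f₂₁ = 1.667/EI.
Compatibility — zero rotation at each built-in end:
  3.333 M_A + 1.667 M_B = 1508
  1.667 M_A + 3.333 M_B = 1348
Solving the pair gives M_A = 333.6 kip·ft and M_B = 237.6 kip·ft (hogging).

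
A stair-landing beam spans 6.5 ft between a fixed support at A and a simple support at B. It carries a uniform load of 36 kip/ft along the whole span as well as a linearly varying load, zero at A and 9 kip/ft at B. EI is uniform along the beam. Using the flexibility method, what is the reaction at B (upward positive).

Remove the prop at B; the released (primary) structure is a cantilever built in at A.
Primary-structure tip deflection at B by superposition:
  UDL 36: wL⁴/(8EI) = 8033/EI
  triangular load, peak 9 at the free end: 11w₀L⁴/(120EI) = 1473/EI
  δ_0 = 9505/EI
Flexibility coefficient — unit upward force at B: δ_{BB} = L³/(3EI) = 91.54/EI.
The prop prevents deflection at B: R_B = δ_0/δ_{BB} = 9505/91.54 = 103.8 kip.

R_B = 103.8 kip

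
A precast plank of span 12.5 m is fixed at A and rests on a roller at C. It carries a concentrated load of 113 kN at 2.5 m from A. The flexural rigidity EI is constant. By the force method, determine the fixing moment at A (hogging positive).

Take the reaction at C as the redundant and release it; the primary structure is a cantilever fixed at A.
Primary-structure tip deflection at C by superposition:
  point load 113 at a = 2.5: Pa²(3L − a)/(6EI) = 4120/EI
Flexibility coefficient — unit upward force at C: δ_{CC} = L³/(3EI) = 651/EI.
The prop prevents deflection at C: R_C = δ_0/δ_{CC} = 4120/651 = 6.328 kN.
Moment equilibrium about A: M_A = Σ(load moments about A) − R_C·L = 282.5 − 6.328×12.5 = 203.4 kN·m.

M_A = 203.4 kN·m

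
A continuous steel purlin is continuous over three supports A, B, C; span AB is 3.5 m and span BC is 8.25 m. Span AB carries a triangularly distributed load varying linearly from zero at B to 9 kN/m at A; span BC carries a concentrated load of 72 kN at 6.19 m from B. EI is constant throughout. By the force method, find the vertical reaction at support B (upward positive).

R_B = 43.88 kN

Release continuity at B by inserting a hinge; the redundant is the internal moment M_B. The primary structure is two simply-supported spans AB and BC.
Rotations at B on the released spans (each span's end-slope, ×1/EI):
  span AB: triangular load, peak 9: 7w₀L³/(360EI) = 7.503/EI
  span BC: point load 72 at a = 6.19: Pab(L + b)/(6LEI) = 191.2/EI
  relative rotation θ_0 = (7.503 + 191.2)/EI = 198.7/EI
A unit hogging moment at B produces rotation L₁/(3EI) + L₂/(3EI) = 3.917/EI.
Slope continuity at B: θ_0 = M_B·3.917/EI, so M_B = 198.7/3.917 = 50.74 kN·m (hogging).
Span AB, ΣM about A with M_B applied at B: R_B^{AB}·3.5 = 18.38 + 50.74, so R_B^{AB} = 19.75 kN and R_A = 15.75 − 19.75 = -3.997 kN.
Span BC, ΣM about C: R_B^{BC}·8.25 = 148.3 + 50.74, so R_B^{BC} = 24.13 kN and R_C = 72 − 24.13 = 47.87 kN.
R_B = 19.75 + 24.13 = 43.88 kN.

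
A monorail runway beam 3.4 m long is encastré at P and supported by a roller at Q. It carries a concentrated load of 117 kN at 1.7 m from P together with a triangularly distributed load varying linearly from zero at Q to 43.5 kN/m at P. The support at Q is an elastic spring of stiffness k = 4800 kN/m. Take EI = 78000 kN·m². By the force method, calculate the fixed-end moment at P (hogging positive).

Choose R_Q as the redundant. The primary structure is the cantilever fixed at P.
Free-end deflection of the primary structure under the applied loading (downward +):
  point load 117 at a = 1.7: Pa²(3L − a)/(6EI) = 479/EI
  triangular load, peak 43.5 at the fixed end: w₀L⁴/(30EI) = 193.8/EI
  δ_0 = 672.8/EI
Flexibility coefficient — unit upward force at Q: δ_{QQ} = L³/(3EI) = 13.1/EI.
With EI = 78000 kN·m²: δ_0 = 0.008625 m and δ_{QQ} = 0.000168 m/kN.
Compatibility — the spring shortens by R_Q/k under the reaction it provides: δ_0 − R_Q·δ_{QQ} = R_Q/k. With 1/k = 0.000208 m/kN, R_Q = δ_0 / (δ_{QQ} + 1/k) = 0.008625 / (0.000168 + 0.000208) = 22.92 kN.
Moment equilibrium about P: M_P = Σ(load moments about P) − R_Q·L = 282.7 − 22.92×3.4 = 204.8 kN·m.

M_P = 204.8 kN·m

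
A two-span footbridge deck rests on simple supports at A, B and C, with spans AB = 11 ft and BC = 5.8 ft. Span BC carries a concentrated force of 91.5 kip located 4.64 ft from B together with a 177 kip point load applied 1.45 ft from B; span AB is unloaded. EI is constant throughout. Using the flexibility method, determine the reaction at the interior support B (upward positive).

Release continuity at B by inserting a hinge; the redundant is the internal moment M_B. The primary structure is two simply-supported spans AB and BC.
End slopes at the hinge B, treating each span as simply supported:
  span BC: point load 91.5 at a = 4.64: Pab(L + b)/(6LEI) = 98.5/EI
  span BC: point load 177 at a = 1.45: Pab(L + b)/(6LEI) = 325.6/EI
  relative rotation θ_0 = (0 + 424.1)/EI = 424.1/EI
A unit hogging moment at B produces rotation L₁/(3EI) + L₂/(3EI) = 5.6/EI.
Slope continuity at B: θ_0 = M_B·5.6/EI, so M_B = 424.1/5.6 = 75.74 kip·ft (hogging).
Span AB, ΣM about A with M_B applied at B: R_B^{AB}·11 = 0 + 75.74, so R_B^{AB} = 6.885 kip and R_A = 0 − 6.885 = -6.885 kip.
Span BC, ΣM about C: R_B^{BC}·5.8 = 876.1 + 75.74, so R_B^{BC} = 164.1 kip and R_C = 268.5 − 164.1 = 104.4 kip.
R_B = 6.885 + 164.1 = 171 kip.

R_B = 171 kip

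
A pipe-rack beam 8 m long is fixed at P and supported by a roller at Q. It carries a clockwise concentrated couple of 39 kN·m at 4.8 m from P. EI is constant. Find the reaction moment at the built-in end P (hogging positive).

Choose R_Q as the redundant. The primary structure is the cantilever fixed at P.
Deflection at Q on the released cantilever, summing each load's contribution:
  clockwise couple 39 at a = 4.8: M₀a(2L − a)/(2EI) = 1048/EI
Flexibility coefficient — unit upward force at Q: δ_{QQ} = L³/(3EI) = 170.7/EI.
The prop prevents deflection at Q: R_Q = δ_0/δ_{QQ} = 1048/170.7 = 6.143 kN.
Moment equilibrium about P: M_P = Σ(load moments about P) − R_Q·L = 39 − 6.143×8 = -10.14 kN·m.

M_P = -10.14 kN·m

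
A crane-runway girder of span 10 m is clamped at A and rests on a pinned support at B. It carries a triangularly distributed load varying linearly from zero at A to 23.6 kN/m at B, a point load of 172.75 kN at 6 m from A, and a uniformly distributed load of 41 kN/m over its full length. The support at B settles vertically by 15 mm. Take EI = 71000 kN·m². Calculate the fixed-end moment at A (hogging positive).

M_A = 972.3 kN·m

Remove the prop at B; the released (primary) structure is a cantilever built in at A.
Free-end deflection of the primary structure under the applied loading (downward +):
  triangular load, peak 23.6 at the free end: 11w₀L⁴/(120EI) = 21633/EI
  point load 172.75 at a = 6: Pa²(3L − a)/(6EI) = 24876/EI
  UDL 41: wL⁴/(8EI) = 51250/EI
  δ_0 = 97759/EI
Flexibility coefficient — unit upward force at B: δ_{BB} = L³/(3EI) = 333.3/EI.
With EI = 71000 kN·m²: δ_0 = 1.3769 m and δ_{BB} = 0.004695 m/kN.
Compatibility — the beam at B must follow the support down by 0.015 m: δ_0 − R_B·δ_{BB} = 0.015, so R_B = (1.3769 − 0.015)/0.004695 = 290.1 kN.
Moment equilibrium about A: M_A = Σ(load moments about A) − R_B·L = 3873 − 290.1×10 = 972.3 kN·m.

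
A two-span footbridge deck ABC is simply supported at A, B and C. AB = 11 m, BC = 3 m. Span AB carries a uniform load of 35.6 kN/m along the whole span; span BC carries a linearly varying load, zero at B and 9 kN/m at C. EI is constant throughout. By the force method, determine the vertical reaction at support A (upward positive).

Take M_B as the redundant. Released structure: two simple spans AB and BC with a hinge at B.
Rotations at B on the released spans (each span's end-slope, ×1/EI):
  span AB: UDL 35.6: wL³/(24EI) = 1974/EI
  span BC: triangular load, peak 9: 7w₀L³/(360EI) = 4.725/EI
  relative rotation θ_0 = (1974 + 4.725)/EI = 1979/EI
A unit hogging moment at B produces rotation L₁/(3EI) + L₂/(3EI) = 4.667/EI.
Compatibility: M_B·(L₁+L₂)/(3EI) = θ_0, giving M_B = 424.1 kN·m (hogging).
Span AB, ΣM about A with M_B applied at B: R_B^{AB}·11 = 2154 + 424.1, so R_B^{AB} = 234.4 kN and R_A = 391.6 − 234.4 = 157.2 kN.

R_A = 157.2 kN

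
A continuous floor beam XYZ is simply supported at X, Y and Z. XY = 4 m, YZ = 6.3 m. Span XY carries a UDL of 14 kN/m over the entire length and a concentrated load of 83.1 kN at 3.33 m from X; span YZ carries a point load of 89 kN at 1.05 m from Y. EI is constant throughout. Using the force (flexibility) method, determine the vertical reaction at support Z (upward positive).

R_Z = 3.559 kN

Release continuity at Y by inserting a hinge; the redundant is the internal moment M_Y. The primary structure is two simply-supported spans XY and YZ.
Rotations at Y on the released spans (each span's end-slope, ×1/EI):
  span XY: UDL 14: wL³/(24EI) = 37.33/EI
  span XY: point load 83.1 at a = 3.33: Pab(L + a)/(6LEI) = 56.63/EI
  span YZ: point load 89 at a = 1.05: Pab(L + b)/(6LEI) = 149.9/EI
  relative rotation θ_0 = (93.96 + 149.9)/EI = 243.9/EI
A unit hogging moment at Y produces rotation L₁/(3EI) + L₂/(3EI) = 3.433/EI.
Compatibility: M_Y·(L₁+L₂)/(3EI) = θ_0, giving M_Y = 71.03 kN·m (hogging).
Span YZ, ΣM about Z: R_Y^{YZ}·6.3 = 467.2 + 71.03, so R_Y^{YZ} = 85.44 kN and R_Z = 89 − 85.44 = 3.559 kN.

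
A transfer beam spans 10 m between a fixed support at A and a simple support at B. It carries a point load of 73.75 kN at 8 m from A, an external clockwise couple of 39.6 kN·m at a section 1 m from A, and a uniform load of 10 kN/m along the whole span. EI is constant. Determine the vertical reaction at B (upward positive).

Take the reaction at B as the redundant and release it; the primary structure is a cantilever fixed at A.
Free-end deflection of the primary structure under the applied loading (downward +):
  point load 73.75 at a = 8: Pa²(3L − a)/(6EI) = 17307/EI
  clockwise couple 39.6 at a = 1: M₀a(2L − a)/(2EI) = 376.2/EI
  UDL 10: wL⁴/(8EI) = 12500/EI
  δ_0 = 30183/EI
Flexibility coefficient — unit upward force at B: δ_{BB} = L³/(3EI) = 333.3/EI.
The prop prevents deflection at B: R_B = δ_0/δ_{BB} = 30183/333.3 = 90.55 kN.

R_B = 90.55 kN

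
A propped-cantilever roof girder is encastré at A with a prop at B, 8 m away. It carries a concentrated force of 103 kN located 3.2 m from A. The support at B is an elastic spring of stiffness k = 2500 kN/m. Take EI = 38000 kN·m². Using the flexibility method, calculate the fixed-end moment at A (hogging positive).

Take the reaction at B as the redundant and release it; the primary structure is a cantilever fixed at A.
Deflection at B on the released cantilever, summing each load's contribution:
  point load 103 at a = 3.2: Pa²(3L − a)/(6EI) = 3656/EI
Tip deflection under a unit load at B: L³/(3EI) = 170.7/EI.
With EI = 38000 kN·m²: δ_0 = 0.09622 m and δ_{BB} = 0.004491 m/kN.
Compatibility — the spring shortens by R_B/k under the reaction it provides: δ_0 − R_B·δ_{BB} = R_B/k. With 1/k = 0.0004 m/kN, R_B = δ_0 / (δ_{BB} + 1/k) = 0.09622 / (0.004491 + 0.0004) = 19.67 kN.
Moment equilibrium about A: M_A = Σ(load moments about A) − R_B·L = 329.6 − 19.67×8 = 172.2 kN·m.

M_A = 172.2 kN·m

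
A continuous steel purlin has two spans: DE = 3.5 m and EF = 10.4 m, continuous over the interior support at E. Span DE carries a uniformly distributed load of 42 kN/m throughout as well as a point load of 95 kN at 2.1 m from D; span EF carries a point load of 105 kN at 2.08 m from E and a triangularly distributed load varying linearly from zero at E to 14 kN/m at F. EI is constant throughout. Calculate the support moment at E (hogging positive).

M_E = 216 kN·m

Take M_E as the redundant. Released structure: two simple spans DE and EF with a hinge at E.
Discontinuity in slope at E on the released structure — sum the simple-span end rotations:
  span DE: UDL 42: wL³/(24EI) = 75.03/EI
  span DE: point load 95 at a = 2.1: Pab(L + a)/(6LEI) = 74.48/EI
  span EF: point load 105 at a = 2.08: Pab(L + b)/(6LEI) = 545.1/EI
  span EF: triangular load, peak 14: 7w₀L³/(360EI) = 306.2/EI
  relative rotation θ_0 = (149.5 + 851.3)/EI = 1001/EI
A unit hogging moment at E produces rotation L₁/(3EI) + L₂/(3EI) = 4.633/EI.
Compatibility: M_E·(L₁+L₂)/(3EI) = θ_0, giving M_E = 216 kN·m (hogging).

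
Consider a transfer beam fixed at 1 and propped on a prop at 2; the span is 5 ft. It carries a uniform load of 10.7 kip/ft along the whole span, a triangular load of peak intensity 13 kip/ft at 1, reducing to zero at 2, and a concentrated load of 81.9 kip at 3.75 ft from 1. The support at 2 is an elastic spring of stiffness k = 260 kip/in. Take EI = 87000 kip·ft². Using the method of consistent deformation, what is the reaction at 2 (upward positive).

Choose R_2 as the redundant. The primary structure is the cantilever fixed at 1.
Primary-structure tip deflection at 2 by superposition:
  UDL 10.7: wL⁴/(8EI) = 835.9/EI
  triangular load, peak 13 at the fixed end: w₀L⁴/(30EI) = 270.8/EI
  point load 81.9 at a = 3.75: Pa²(3L − a)/(6EI) = 2159/EI
  δ_0 = 3266/EI
Tip deflection under a unit load at 2: L³/(3EI) = 41.67/EI.
With EI = 87000 kip·ft²: δ_0 = 0.037543 ft and δ_{22} = 0.000479 ft/kip.
Compatibility — the spring shortens by R_2/k under the reaction it provides: δ_0 − R_2·δ_{22} = R_2/k. With 1/k = 1/(260×12) ft/kip = 0.000321 ft/kip, R_2 = δ_0 / (δ_{22} + 1/k) = 0.037543 / (0.000479 + 0.000321) = 46.96 kip.

R_2 = 46.96 kip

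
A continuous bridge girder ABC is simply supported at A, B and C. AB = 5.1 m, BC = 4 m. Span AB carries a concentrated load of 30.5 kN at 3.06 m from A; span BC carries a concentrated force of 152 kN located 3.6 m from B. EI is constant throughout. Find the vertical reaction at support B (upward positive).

Insert a hinge at B; M_B is the redundant, and each span becomes simply supported.
End slopes at the hinge B, treating each span as simply supported:
  span AB: point load 30.5 at a = 3.06: Pab(L + a)/(6LEI) = 50.77/EI
  span BC: point load 152 at a = 3.6: Pab(L + b)/(6LEI) = 40.13/EI
  relative rotation θ_0 = (50.77 + 40.13)/EI = 90.9/EI
A unit hogging moment at B produces rotation L₁/(3EI) + L₂/(3EI) = 3.033/EI.
Slope continuity at B: θ_0 = M_B·3.033/EI, so M_B = 90.9/3.033 = 29.97 kN·m (hogging).
Span AB, ΣM about A with M_B applied at B: R_B^{AB}·5.1 = 93.33 + 29.97, so R_B^{AB} = 24.18 kN and R_A = 30.5 − 24.18 = 6.324 kN.
Span BC, ΣM about C: R_B^{BC}·4 = 60.8 + 29.97, so R_B^{BC} = 22.69 kN and R_C = 152 − 22.69 = 129.3 kN.
R_B = 24.18 + 22.69 = 46.87 kN.

R_B = 46.87 kN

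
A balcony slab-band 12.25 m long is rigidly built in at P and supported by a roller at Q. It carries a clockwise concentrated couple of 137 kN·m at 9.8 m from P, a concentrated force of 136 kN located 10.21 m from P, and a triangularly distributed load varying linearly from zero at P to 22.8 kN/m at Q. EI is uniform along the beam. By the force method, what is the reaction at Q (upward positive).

Take the reaction at Q as the redundant and release it; the primary structure is a cantilever fixed at P.
Free-end deflection of the primary structure under the applied loading (downward +):
  clockwise couple 137 at a = 9.8: M₀a(2L − a)/(2EI) = 9868/EI
  point load 136 at a = 10.21: Pa²(3L − a)/(6EI) = 62710/EI
  triangular load, peak 22.8 at the free end: 11w₀L⁴/(120EI) = 47064/EI
  δ_0 = 119643/EI
Tip deflection under a unit load at Q: L³/(3EI) = 612.8/EI.
Compatibility at Q: δ_0 − R_Q·δ_{QQ} = 0, so R_Q = 119643/612.8 = 195.3 kN.

R_Q = 195.3 kN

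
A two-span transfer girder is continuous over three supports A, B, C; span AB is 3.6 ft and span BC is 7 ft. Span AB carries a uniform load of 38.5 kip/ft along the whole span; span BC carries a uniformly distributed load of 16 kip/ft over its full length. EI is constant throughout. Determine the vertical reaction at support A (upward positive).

Insert a hinge at B; M_B is the redundant, and each span becomes simply supported.
Discontinuity in slope at B on the released structure — sum the simple-span end rotations:
  span AB: UDL 38.5: wL³/(24EI) = 74.84/EI
  span BC: UDL 16: wL³/(24EI) = 228.7/EI
  relative rotation θ_0 = (74.84 + 228.7)/EI = 303.5/EI
A unit hogging moment at B produces rotation L₁/(3EI) + L₂/(3EI) = 3.533/EI.
Compatibility: M_B·(L₁+L₂)/(3EI) = θ_0, giving M_B = 85.9 kip·ft (hogging).
Span AB, ΣM about A with M_B applied at B: R_B^{AB}·3.6 = 249.5 + 85.9, so R_B^{AB} = 93.16 kip and R_A = 138.6 − 93.16 = 45.44 kip.

R_A = 45.44 kip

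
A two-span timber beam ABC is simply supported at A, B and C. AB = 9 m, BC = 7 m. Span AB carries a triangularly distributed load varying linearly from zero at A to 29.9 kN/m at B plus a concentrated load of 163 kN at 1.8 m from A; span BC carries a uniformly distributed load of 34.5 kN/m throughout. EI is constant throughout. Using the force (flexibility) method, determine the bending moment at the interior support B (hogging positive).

M_B = 262.5 kN·m

Take M_B as the redundant. Released structure: two simple spans AB and BC with a hinge at B.
Discontinuity in slope at B on the released structure — sum the simple-span end rotations:
  span AB: triangular load, peak 29.9: w₀L³/(45EI) = 484.4/EI
  span AB: point load 163 at a = 1.8: Pab(L + a)/(6LEI) = 422.5/EI
  span BC: UDL 34.5: wL³/(24EI) = 493.1/EI
  relative rotation θ_0 = (906.9 + 493.1)/EI = 1400/EI
A unit hogging moment at B produces rotation L₁/(3EI) + L₂/(3EI) = 5.333/EI.
Compatibility: M_B·(L₁+L₂)/(3EI) = θ_0, giving M_B = 262.5 kN·m (hogging).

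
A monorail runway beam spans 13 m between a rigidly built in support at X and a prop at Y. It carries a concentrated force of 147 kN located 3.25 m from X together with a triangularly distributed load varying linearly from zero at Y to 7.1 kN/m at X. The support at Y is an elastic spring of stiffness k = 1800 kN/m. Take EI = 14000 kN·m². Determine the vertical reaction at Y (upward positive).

Take the reaction at Y as the redundant and release it; the primary structure is a cantilever fixed at X.
Deflection at Y on the released cantilever, summing each load's contribution:
  point load 147 at a = 3.25: Pa²(3L − a)/(6EI) = 9251/EI
  triangular load, peak 7.1 at the fixed end: w₀L⁴/(30EI) = 6759/EI
  δ_0 = 16011/EI
Flexibility coefficient — unit upward force at Y: δ_{YY} = L³/(3EI) = 732.3/EI.
With EI = 14000 kN·m²: δ_0 = 1.1436 m and δ_{YY} = 0.05231 m/kN.
Compatibility — the spring shortens by R_Y/k under the reaction it provides: δ_0 − R_Y·δ_{YY} = R_Y/k. With 1/k = 0.000556 m/kN, R_Y = δ_0 / (δ_{YY} + 1/k) = 1.1436 / (0.05231 + 0.000556) = 21.63 kN.

R_Y = 21.63 kN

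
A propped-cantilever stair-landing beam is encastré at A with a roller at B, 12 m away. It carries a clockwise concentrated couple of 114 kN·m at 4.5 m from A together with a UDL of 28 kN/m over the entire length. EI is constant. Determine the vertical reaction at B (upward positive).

Take the reaction at B as the redundant and release it; the primary structure is a cantilever fixed at A.
Deflection at B on the released cantilever, summing each load's contribution:
  clockwise couple 114 at a = 4.5: M₀a(2L − a)/(2EI) = 5002/EI
  UDL 28: wL⁴/(8EI) = 72576/EI
  δ_0 = 77578/EI
Tip deflection under a unit load at B: L³/(3EI) = 576/EI.
The prop prevents deflection at B: R_B = δ_0/δ_{BB} = 77578/576 = 134.7 kN.

R_B = 134.7 kN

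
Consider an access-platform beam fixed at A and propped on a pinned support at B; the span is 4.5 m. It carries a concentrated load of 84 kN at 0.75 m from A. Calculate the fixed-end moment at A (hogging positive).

M_A = 48.12 kN·m

Release the roller at B. Primary structure: cantilever fixed at A.
Free-end deflection of the primary structure under the applied loading (downward +):
  point load 84 at a = 0.75: Pa²(3L − a)/(6EI) = 100.4/EI
Flexibility coefficient — unit upward force at B: δ_{BB} = L³/(3EI) = 30.38/EI.
Compatibility at B: δ_0 − R_B·δ_{BB} = 0, so R_B = 100.4/30.38 = 3.306 kN.
Moment equilibrium about A: M_A = Σ(load moments about A) − R_B·L = 63 − 3.306×4.5 = 48.12 kN·m.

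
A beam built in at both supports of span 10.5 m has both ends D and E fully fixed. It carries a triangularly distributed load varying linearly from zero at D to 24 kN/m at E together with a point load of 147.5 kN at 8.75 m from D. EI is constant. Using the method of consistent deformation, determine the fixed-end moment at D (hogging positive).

M_D = 124.1 kN·m

Release both end moments; the primary structure is a simply-supported span DE with redundants M_D and M_E.
On the primary (simply-supported) span, the end slopes from the loading are:
  at D: triangular load, peak 24: 7w₀L³/(360EI) = 540.2/EI
  at E: triangular load, peak 24: w₀L³/(45EI) = 617.4/EI
  at D: point load 147.5 at a = 8.75: Pab(L + b)/(6LEI) = 439.2/EI
  at E: point load 147.5 at a = 8.75: Pab(L + a)/(6LEI) = 690.1/EI
  θ_D0 = 979.4/EI,  θ_E0 = 1308/EI
Flexibility coefficients: a unit moment at one end gives L/(3EI) there and L/(6EI) at the far end, so f₁₁ = f₂₂ = 3.5/EI and f₁₂ = f₂₁ = 1.75/EI.
Compatibility — zero rotation at each built-in end:
  3.5 M_D + 1.75 M_E = 979.4
  1.75 M_D + 3.5 M_E = 1308
Solving the pair gives M_D = 124.1 kN·m and M_E = 311.6 kN·m (hogging).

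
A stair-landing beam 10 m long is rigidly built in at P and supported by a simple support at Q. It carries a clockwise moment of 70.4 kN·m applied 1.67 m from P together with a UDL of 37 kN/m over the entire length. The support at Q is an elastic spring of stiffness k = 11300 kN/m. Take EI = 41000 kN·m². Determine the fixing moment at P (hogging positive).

M_P = 515.9 kN·m

Remove the prop at Q; the released (primary) structure is a cantilever built in at P.
Deflection at Q on the released cantilever, summing each load's contribution:
  clockwise couple 70.4 at a = 1.67: M₀a(2L − a)/(2EI) = 1078/EI
  UDL 37: wL⁴/(8EI) = 46250/EI
  δ_0 = 47328/EI
Flexibility coefficient — unit upward force at Q: δ_{QQ} = L³/(3EI) = 333.3/EI.
With EI = 41000 kN·m²: δ_0 = 1.1543 m and δ_{QQ} = 0.00813 m/kN.
Compatibility — the spring shortens by R_Q/k under the reaction it provides: δ_0 − R_Q·δ_{QQ} = R_Q/k. With 1/k = 0.000088 m/kN, R_Q = δ_0 / (δ_{QQ} + 1/k) = 1.1543 / (0.00813 + 0.000088) = 140.5 kN.
Moment equilibrium about P: M_P = Σ(load moments about P) − R_Q·L = 1920 − 140.5×10 = 515.9 kN·m.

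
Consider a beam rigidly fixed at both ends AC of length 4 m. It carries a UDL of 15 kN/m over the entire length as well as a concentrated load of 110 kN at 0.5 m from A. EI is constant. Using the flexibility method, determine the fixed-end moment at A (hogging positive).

M_A = 62.11 kN·m

Release both end moments; the primary structure is a simply-supported span AC with redundants M_A and M_C.
On the primary (simply-supported) span, the end slopes from the loading are:
  at A: UDL 15: wL³/(24EI) = 40/EI
  at C: UDL 15: wL³/(24EI) = 40/EI
  at A: point load 110 at a = 0.5: Pab(L + b)/(6LEI) = 60.16/EI
  at C: point load 110 at a = 0.5: Pab(L + a)/(6LEI) = 36.09/EI
  θ_A0 = 100.2/EI,  θ_C0 = 76.09/EI
Flexibility coefficients: a unit moment at one end gives L/(3EI) there and L/(6EI) at the far end, so f₁₁ = f₂₂ = 1.333/EI and f₁₂ = f₂₁ = 0.6667/EI.
Compatibility — zero rotation at each built-in end:
  1.333 M_A + 0.6667 M_C = 100.2
  0.6667 M_A + 1.333 M_C = 76.09
Solving the pair gives M_A = 62.11 kN·m and M_C = 26.02 kN·m (hogging).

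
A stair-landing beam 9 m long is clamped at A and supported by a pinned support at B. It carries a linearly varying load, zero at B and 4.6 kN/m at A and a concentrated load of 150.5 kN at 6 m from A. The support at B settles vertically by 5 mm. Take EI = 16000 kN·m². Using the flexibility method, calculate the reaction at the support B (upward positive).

Choose R_B as the redundant. The primary structure is the cantilever fixed at A.
Deflection at B on the released cantilever, summing each load's contribution:
  triangular load, peak 4.6 at the fixed end: w₀L⁴/(30EI) = 1006/EI
  point load 150.5 at a = 6: Pa²(3L − a)/(6EI) = 18963/EI
  δ_0 = 19969/EI
Tip deflection under a unit load at B: L³/(3EI) = 243/EI.
With EI = 16000 kN·m²: δ_0 = 1.2481 m and δ_{BB} = 0.015187 m/kN.
Compatibility — the beam at B must follow the support down by 0.005 m: δ_0 − R_B·δ_{BB} = 0.005, so R_B = (1.2481 − 0.005)/0.015187 = 81.85 kN.

R_B = 81.85 kN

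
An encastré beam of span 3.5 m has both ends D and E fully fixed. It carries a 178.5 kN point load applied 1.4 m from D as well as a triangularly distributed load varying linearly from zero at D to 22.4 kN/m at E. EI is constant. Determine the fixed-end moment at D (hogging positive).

Release both end moments; the primary structure is a simply-supported span DE with redundants M_D and M_E.
Simple-span end rotations at D and E under the given loads:
  at D: point load 178.5 at a = 1.4: Pab(L + b)/(6LEI) = 139.9/EI
  at E: point load 178.5 at a = 1.4: Pab(L + a)/(6LEI) = 122.5/EI
  at D: triangular load, peak 22.4: 7w₀L³/(360EI) = 18.67/EI
  at E: triangular load, peak 22.4: w₀L³/(45EI) = 21.34/EI
  θ_D0 = 158.6/EI,  θ_E0 = 143.8/EI
Flexibility coefficients: a unit moment at one end gives L/(3EI) there and L/(6EI) at the far end, so f₁₁ = f₂₂ = 1.167/EI and f₁₂ = f₂₁ = 0.5833/EI.
Compatibility — zero rotation at each built-in end:
  1.167 M_D + 0.5833 M_E = 158.6
  0.5833 M_D + 1.167 M_E = 143.8
Solving the pair gives M_D = 99.11 kN·m and M_E = 73.7 kN·m (hogging).

M_D = 99.11 kN·m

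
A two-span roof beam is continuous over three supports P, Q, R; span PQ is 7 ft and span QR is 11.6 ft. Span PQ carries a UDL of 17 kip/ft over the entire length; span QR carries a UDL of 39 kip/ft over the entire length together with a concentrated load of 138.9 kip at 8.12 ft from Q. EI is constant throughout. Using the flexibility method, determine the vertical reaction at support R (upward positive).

Take M_Q as the redundant. Released structure: two simple spans PQ and QR with a hinge at Q.
End slopes at the hinge Q, treating each span as simply supported:
  span PQ: UDL 17: wL³/(24EI) = 243/EI
  span QR: UDL 39: wL³/(24EI) = 2536/EI
  span QR: point load 138.9 at a = 8.12: Pab(L + b)/(6LEI) = 850.4/EI
  relative rotation θ_0 = (243 + 3387)/EI = 3630/EI
A unit hogging moment at Q produces rotation L₁/(3EI) + L₂/(3EI) = 6.2/EI.
Compatibility: M_Q·(L₁+L₂)/(3EI) = θ_0, giving M_Q = 585.5 kip·ft (hogging).
Span QR, ΣM about R: R_Q^{QR}·11.6 = 3107 + 585.5, so R_Q^{QR} = 318.3 kip and R_R = 591.3 − 318.3 = 273 kip.

R_R = 273 kip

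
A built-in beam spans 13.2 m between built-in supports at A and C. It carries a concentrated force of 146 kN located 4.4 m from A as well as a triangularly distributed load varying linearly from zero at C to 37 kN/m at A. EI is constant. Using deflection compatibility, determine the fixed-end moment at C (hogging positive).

Take the two fixed-end moments M_A, M_C as redundants; the released structure is the simple span AC.
On the primary (simply-supported) span, the end slopes from the loading are:
  at A: point load 146 at a = 4.4: Pab(L + b)/(6LEI) = 1570/EI
  at C: point load 146 at a = 4.4: Pab(L + a)/(6LEI) = 1256/EI
  at A: triangular load, peak 37: w₀L³/(45EI) = 1891/EI
  at C: triangular load, peak 37: 7w₀L³/(360EI) = 1655/EI
  θ_A0 = 3461/EI,  θ_C0 = 2911/EI
Flexibility coefficients: a unit moment at one end gives L/(3EI) there and L/(6EI) at the far end, so f₁₁ = f₂₂ = 4.4/EI and f₁₂ = f₂₁ = 2.2/EI.
Compatibility — zero rotation at each built-in end:
  4.4 M_A + 2.2 M_C = 3461
  2.2 M_A + 4.4 M_C = 2911
Solving the pair gives M_A = 607.9 kN·m and M_C = 357.7 kN·m (hogging).

M_C = 357.7 kN·m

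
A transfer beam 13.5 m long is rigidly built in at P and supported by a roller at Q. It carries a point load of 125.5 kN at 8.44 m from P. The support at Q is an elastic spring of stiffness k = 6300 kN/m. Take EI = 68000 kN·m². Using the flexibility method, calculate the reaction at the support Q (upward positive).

Choose R_Q as the redundant. The primary structure is the cantilever fixed at P.
Downward deflection at the released point Q due to the loads:
  point load 125.5 at a = 8.44: Pa²(3L − a)/(6EI) = 47768/EI
Flexibility coefficient — unit upward force at Q: δ_{QQ} = L³/(3EI) = 820.1/EI.
With EI = 68000 kN·m²: δ_0 = 0.70248 m and δ_{QQ} = 0.012061 m/kN.
Compatibility — the spring shortens by R_Q/k under the reaction it provides: δ_0 − R_Q·δ_{QQ} = R_Q/k. With 1/k = 0.000159 m/kN, R_Q = δ_0 / (δ_{QQ} + 1/k) = 0.70248 / (0.012061 + 0.000159) = 57.49 kN.

R_Q = 57.49 kN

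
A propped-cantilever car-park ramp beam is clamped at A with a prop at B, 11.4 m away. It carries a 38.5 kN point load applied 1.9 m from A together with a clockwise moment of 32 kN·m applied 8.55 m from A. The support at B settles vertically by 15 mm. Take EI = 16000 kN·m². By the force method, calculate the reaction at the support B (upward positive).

Take the reaction at B as the redundant and release it; the primary structure is a cantilever fixed at A.
Downward deflection at the released point B due to the loads:
  point load 38.5 at a = 1.9: Pa²(3L − a)/(6EI) = 748.2/EI
  clockwise couple 32 at a = 8.55: M₀a(2L − a)/(2EI) = 1949/EI
  δ_0 = 2698/EI
Flexibility coefficient — unit upward force at B: δ_{BB} = L³/(3EI) = 493.8/EI.
With EI = 16000 kN·m²: δ_0 = 0.1686 m and δ_{BB} = 0.030866 m/kN.
Compatibility — the beam at B must follow the support down by 0.015 m: δ_0 − R_B·δ_{BB} = 0.015, so R_B = (0.1686 − 0.015)/0.030866 = 4.976 kN.

R_B = 4.976 kN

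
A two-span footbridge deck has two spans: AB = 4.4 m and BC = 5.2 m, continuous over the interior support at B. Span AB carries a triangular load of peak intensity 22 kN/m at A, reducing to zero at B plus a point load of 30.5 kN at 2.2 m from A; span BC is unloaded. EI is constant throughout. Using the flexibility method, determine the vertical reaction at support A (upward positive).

R_A = 42.31 kN

Release continuity at B by inserting a hinge; the redundant is the internal moment M_B. The primary structure is two simply-supported spans AB and BC.
Discontinuity in slope at B on the released structure — sum the simple-span end rotations:
  span AB: triangular load, peak 22: 7w₀L³/(360EI) = 36.44/EI
  span AB: point load 30.5 at a = 2.2: Pab(L + a)/(6LEI) = 36.91/EI
  relative rotation θ_0 = (73.34 + 0)/EI = 73.34/EI
A unit hogging moment at B produces rotation L₁/(3EI) + L₂/(3EI) = 3.2/EI.
Slope continuity at B: θ_0 = M_B·3.2/EI, so M_B = 73.34/3.2 = 22.92 kN·m (hogging).
Span AB, ΣM about A with M_B applied at B: R_B^{AB}·4.4 = 138.1 + 22.92, so R_B^{AB} = 36.59 kN and R_A = 78.9 − 36.59 = 42.31 kN.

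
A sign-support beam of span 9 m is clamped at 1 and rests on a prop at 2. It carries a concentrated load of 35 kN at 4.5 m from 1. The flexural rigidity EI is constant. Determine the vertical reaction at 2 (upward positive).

Release the roller at 2. Primary structure: cantilever fixed at 1.
Primary-structure tip deflection at 2 by superposition:
  point load 35 at a = 4.5: Pa²(3L − a)/(6EI) = 2658/EI
Flexibility coefficient — unit upward force at 2: δ_{22} = L³/(3EI) = 243/EI.
The prop prevents deflection at 2: R_2 = δ_0/δ_{22} = 2658/243 = 10.94 kN.

R_2 = 10.94 kN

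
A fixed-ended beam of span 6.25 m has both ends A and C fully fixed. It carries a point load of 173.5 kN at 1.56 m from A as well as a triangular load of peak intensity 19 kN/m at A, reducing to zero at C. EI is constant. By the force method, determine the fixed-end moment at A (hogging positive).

M_A = 189.5 kN·m

Take the two fixed-end moments M_A, M_C as redundants; the released structure is the simple span AC.
On the primary (simply-supported) span, the end slopes from the loading are:
  at A: point load 173.5 at a = 1.56: Pab(L + b)/(6LEI) = 370.3/EI
  at C: point load 173.5 at a = 1.56: Pab(L + a)/(6LEI) = 264.4/EI
  at A: triangular load, peak 19: w₀L³/(45EI) = 103.1/EI
  at C: triangular load, peak 19: 7w₀L³/(360EI) = 90.2/EI
  θ_A0 = 473.4/EI,  θ_C0 = 354.6/EI
Flexibility coefficients: a unit moment at one end gives L/(3EI) there and L/(6EI) at the far end, so f₁₁ = f₂₂ = 2.083/EI and f₁₂ = f₂₁ = 1.042/EI.
Compatibility — zero rotation at each built-in end:
  2.083 M_A + 1.042 M_C = 473.4
  1.042 M_A + 2.083 M_C = 354.6
Solving the pair gives M_A = 189.5 kN·m and M_C = 75.43 kN·m (hogging).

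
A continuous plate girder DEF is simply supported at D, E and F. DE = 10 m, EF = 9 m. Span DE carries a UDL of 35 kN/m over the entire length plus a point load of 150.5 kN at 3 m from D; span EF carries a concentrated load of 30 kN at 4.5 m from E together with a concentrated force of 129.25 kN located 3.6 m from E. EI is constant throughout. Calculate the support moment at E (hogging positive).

M_E = 468.2 kN·m

Take M_E as the redundant. Released structure: two simple spans DE and EF with a hinge at E.
Rotations at E on the released spans (each span's end-slope, ×1/EI):
  span DE: UDL 35: wL³/(24EI) = 1458/EI
  span DE: point load 150.5 at a = 3: Pab(L + a)/(6LEI) = 684.8/EI
  span EF: point load 30 at a = 4.5: Pab(L + b)/(6LEI) = 151.9/EI
  span EF: point load 129.25 at a = 3.6: Pab(L + b)/(6LEI) = 670/EI
  relative rotation θ_0 = (2143 + 821.9)/EI = 2965/EI
A unit hogging moment at E produces rotation L₁/(3EI) + L₂/(3EI) = 6.333/EI.
Slope continuity at E: θ_0 = M_E·6.333/EI, so M_E = 2965/6.333 = 468.2 kN·m (hogging).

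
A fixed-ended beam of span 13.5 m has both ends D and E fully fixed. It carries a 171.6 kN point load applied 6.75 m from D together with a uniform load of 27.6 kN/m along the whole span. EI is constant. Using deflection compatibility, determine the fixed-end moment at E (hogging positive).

Take the two fixed-end moments M_D, M_E as redundants; the released structure is the simple span DE.
Simple-span end rotations at D and E under the given loads:
  at D: point load 171.6 at a = 6.75: Pab(L + b)/(6LEI) = 1955/EI
  at E: point load 171.6 at a = 6.75: Pab(L + a)/(6LEI) = 1955/EI
  at D: UDL 27.6: wL³/(24EI) = 2829/EI
  at E: UDL 27.6: wL³/(24EI) = 2829/EI
  θ_D0 = 4784/EI,  θ_E0 = 4784/EI
Flexibility coefficients: a unit moment at one end gives L/(3EI) there and L/(6EI) at the far end, so f₁₁ = f₂₂ = 4.5/EI and f₁₂ = f₂₁ = 2.25/EI.
Compatibility — zero rotation at each built-in end:
  4.5 M_D + 2.25 M_E = 4784
  2.25 M_D + 4.5 M_E = 4784
Solving the pair gives M_D = 708.8 kN·m and M_E = 708.8 kN·m (hogging).

M_E = 708.8 kN·m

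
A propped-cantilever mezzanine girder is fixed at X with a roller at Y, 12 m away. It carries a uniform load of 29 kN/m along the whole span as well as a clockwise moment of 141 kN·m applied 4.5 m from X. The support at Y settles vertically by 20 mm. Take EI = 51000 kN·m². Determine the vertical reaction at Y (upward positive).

Release the roller at Y. Primary structure: cantilever fixed at X.
Downward deflection at the released point Y due to the loads:
  UDL 29: wL⁴/(8EI) = 75168/EI
  clockwise couple 141 at a = 4.5: M₀a(2L − a)/(2EI) = 6186/EI
  δ_0 = 81354/EI
Flexibility coefficient — unit upward force at Y: δ_{YY} = L³/(3EI) = 576/EI.
With EI = 51000 kN·m²: δ_0 = 1.5952 m and δ_{YY} = 0.011294 m/kN.
Compatibility — the beam at Y must follow the support down by 0.02 m: δ_0 − R_Y·δ_{YY} = 0.02, so R_Y = (1.5952 − 0.02)/0.011294 = 139.5 kN.

R_Y = 139.5 kN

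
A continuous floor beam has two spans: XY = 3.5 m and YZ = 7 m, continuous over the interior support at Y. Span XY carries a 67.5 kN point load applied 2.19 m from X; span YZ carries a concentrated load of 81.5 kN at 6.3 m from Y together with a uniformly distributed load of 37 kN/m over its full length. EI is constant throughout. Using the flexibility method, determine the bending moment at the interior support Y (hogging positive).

M_Y = 184.9 kN·m

Take M_Y as the redundant. Released structure: two simple spans XY and YZ with a hinge at Y.
Discontinuity in slope at Y on the released structure — sum the simple-span end rotations:
  span XY: point load 67.5 at a = 2.19: Pab(L + a)/(6LEI) = 52.47/EI
  span YZ: point load 81.5 at a = 6.3: Pab(L + b)/(6LEI) = 65.89/EI
  span YZ: UDL 37: wL³/(24EI) = 528.8/EI
  relative rotation θ_0 = (52.47 + 594.7)/EI = 647.2/EI
A unit hogging moment at Y produces rotation L₁/(3EI) + L₂/(3EI) = 3.5/EI.
Compatibility: M_Y·(L₁+L₂)/(3EI) = θ_0, giving M_Y = 184.9 kN·m (hogging).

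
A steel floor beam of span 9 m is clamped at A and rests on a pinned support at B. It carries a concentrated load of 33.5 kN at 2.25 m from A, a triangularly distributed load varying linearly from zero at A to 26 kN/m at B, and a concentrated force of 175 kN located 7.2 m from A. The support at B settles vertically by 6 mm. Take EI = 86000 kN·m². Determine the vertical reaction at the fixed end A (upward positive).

R_A = 137.2 kN

Remove the prop at B; the released (primary) structure is a cantilever built in at A.
Free-end deflection of the primary structure under the applied loading (downward +):
  point load 33.5 at a = 2.25: Pa²(3L − a)/(6EI) = 699.6/EI
  triangular load, peak 26 at the free end: 11w₀L⁴/(120EI) = 15637/EI
  point load 175 at a = 7.2: Pa²(3L − a)/(6EI) = 29938/EI
  δ_0 = 46274/EI
Flexibility coefficient — unit upward force at B: δ_{BB} = L³/(3EI) = 243/EI.
With EI = 86000 kN·m²: δ_0 = 0.53807 m and δ_{BB} = 0.002826 m/kN.
Compatibility — the beam at B must follow the support down by 0.006 m: δ_0 − R_B·δ_{BB} = 0.006, so R_B = (0.53807 − 0.006)/0.002826 = 188.3 kN.
Vertical equilibrium: R_A = ΣP − R_B = 325.5 − 188.3 = 137.2 kN.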